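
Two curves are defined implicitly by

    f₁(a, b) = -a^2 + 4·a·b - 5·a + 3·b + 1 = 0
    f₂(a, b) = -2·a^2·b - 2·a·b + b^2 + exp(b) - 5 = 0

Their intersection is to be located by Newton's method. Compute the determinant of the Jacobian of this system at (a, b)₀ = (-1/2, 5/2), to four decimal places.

J = [[-2·a + 4·b - 5, 4·a + 3], [-4·a·b - 2·b, -2·a^2 - 2·a + 2·b + exp(b)]].
At the point, J = [[6.0000, 1.0000], [0.0000, 17.682494]].
det J = 106.0950.

106.0950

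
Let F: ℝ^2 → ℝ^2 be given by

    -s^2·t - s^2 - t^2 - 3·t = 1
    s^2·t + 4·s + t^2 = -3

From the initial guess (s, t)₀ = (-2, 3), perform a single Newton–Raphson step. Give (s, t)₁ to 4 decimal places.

At (-2, 3): F = (-35.0000, 16.0000).
Jacobian J = [[-2·s·t - 2·s, -s^2 - 2·t - 3], [2·s·t + 4, s^2 + 2·t]].
At the point, J = [[16.0000, -13.0000], [-8.0000, 10.0000]] (det J = 56.0000).
Solving J·Δ = −F gives Δ = (2.5357, 0.4286).
Then the next iterate is (s, t)₁ = (0.5357, 3.4286).

(0.5357, 3.4286)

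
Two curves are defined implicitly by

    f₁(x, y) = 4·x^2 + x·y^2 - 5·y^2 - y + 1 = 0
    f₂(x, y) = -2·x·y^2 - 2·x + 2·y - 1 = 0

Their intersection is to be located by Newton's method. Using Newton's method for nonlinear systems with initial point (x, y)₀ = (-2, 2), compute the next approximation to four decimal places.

At (-2, 2): F = (-13.0000, 23.0000).
Jacobian J = [[8·x + y^2, 2·x·y - 10·y - 1], [-2·y^2 - 2, -4·x·y + 2]].
At the point, J = [[-12.0000, -29.0000], [-10.0000, 18.0000]] (det J = -506.0000).
Solving J·Δ = −F gives Δ = (0.8557, -0.8024).
Then the next iterate is (x, y)₁ = (-1.1443, 1.1976).

(-1.1443, 1.1976)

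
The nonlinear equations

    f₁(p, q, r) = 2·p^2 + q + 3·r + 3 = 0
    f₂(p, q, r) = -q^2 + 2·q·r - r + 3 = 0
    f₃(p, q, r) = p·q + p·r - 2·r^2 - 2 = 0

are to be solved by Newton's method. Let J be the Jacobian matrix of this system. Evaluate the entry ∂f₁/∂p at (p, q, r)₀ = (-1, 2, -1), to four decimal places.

-4.0000

∂f₁/∂p = 4·p.
At (-1, 2, -1) this is -4.0000.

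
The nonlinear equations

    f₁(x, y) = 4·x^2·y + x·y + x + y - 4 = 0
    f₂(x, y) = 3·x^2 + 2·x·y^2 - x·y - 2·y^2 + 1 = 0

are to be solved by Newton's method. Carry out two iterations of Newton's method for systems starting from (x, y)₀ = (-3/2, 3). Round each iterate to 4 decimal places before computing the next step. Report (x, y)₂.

(-1.0347, 1.3475)

At (-3/2, 3): F = (20.0000, -32.7500).
Jacobian J = [[8·x·y + y + 1, 4·x^2 + x + 1], [6·x + 2·y^2 - y, 4·x·y - x - 4·y]].
At the point, J = [[-32.0000, 8.5000], [6.0000, -28.5000]] (det J = 861.0000).
Solving J·Δ = −F gives Δ = (0.3387, -1.0778).
Then the next iterate is (x, y)₁ = (-1.1613, 1.9222).
Round to (-1.1613, 1.9222) and repeat: F = (4.897901, -8.693267), J = [[-14.935807, 5.233171], [-1.500294, -15.456503]].
Δ = (0.1266, -0.5747), so (x, y)₂ = (-1.0347, 1.3475).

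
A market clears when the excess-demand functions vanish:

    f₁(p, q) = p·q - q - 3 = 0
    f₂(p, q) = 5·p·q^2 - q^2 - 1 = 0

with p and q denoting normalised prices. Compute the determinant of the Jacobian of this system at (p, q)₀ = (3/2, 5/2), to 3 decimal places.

J = [[q, p - 1], [5·q^2, 10·p·q - 2·q]].
At the point, J = [[2.500, 0.500], [31.250, 32.500]].
det J = 65.625.

65.625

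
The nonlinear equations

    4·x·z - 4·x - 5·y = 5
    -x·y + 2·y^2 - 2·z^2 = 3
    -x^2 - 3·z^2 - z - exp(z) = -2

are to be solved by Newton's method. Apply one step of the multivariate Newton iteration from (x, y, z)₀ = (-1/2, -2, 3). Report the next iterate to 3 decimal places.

At (-1/2, -2, 3): F = (1.000, -14.000, -48.33554).
Jacobian J = [[4·z - 4, -5, 4·x], [-y, -x + 4·y, -4·z], [-2·x, 0, -6·z - exp(z) - 1]].
At the point, J = [[8.000, -5.000, -2.000], [2.000, -7.500, -12.000], [1.000, 0.000, -39.08554]] (det J = 1999.27685).
Solving J·Δ = −F gives Δ = (-0.427, 0.016, -1.248).
Then the next iterate is (x, y, z)₁ = (-0.927, -1.984, 1.752).

(-0.927, -1.984, 1.752)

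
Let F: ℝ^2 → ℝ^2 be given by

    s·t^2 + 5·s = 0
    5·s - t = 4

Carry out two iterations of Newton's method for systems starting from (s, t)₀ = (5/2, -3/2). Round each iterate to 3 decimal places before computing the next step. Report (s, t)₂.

(-15.347, -80.736)

At (5/2, -3/2): F = (18.125, 10.000).
Jacobian J = [[t^2 + 5, 2·s·t], [5, -1]].
At the point, J = [[7.250, -7.500], [5.000, -1.000]] (det J = 30.250).
Solving J·Δ = −F gives Δ = (-1.880, 0.599).
Then the next iterate is (s, t)₁ = (0.620, -0.901).
Round to (0.620, -0.901) and repeat: F = (3.60332, 0.001), J = [[5.81180, -1.11724], [5.000, -1.000]].
Δ = (-15.967, -79.835), so (s, t)₂ = (-15.347, -80.736).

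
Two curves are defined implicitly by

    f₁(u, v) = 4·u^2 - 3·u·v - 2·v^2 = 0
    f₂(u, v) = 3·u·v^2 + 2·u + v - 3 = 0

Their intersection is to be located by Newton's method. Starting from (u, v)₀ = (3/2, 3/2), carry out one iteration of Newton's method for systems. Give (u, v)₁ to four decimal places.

(1.0542, 0.9673)

At (3/2, 3/2): F = (-2.2500, 11.6250).
Jacobian J = [[8·u - 3·v, -3·u - 4·v], [3·v^2 + 2, 6·u·v + 1]].
At the point, J = [[7.5000, -10.5000], [8.7500, 14.5000]] (det J = 200.6250).
Solving J·Δ = −F gives Δ = (-0.4458, -0.5327).
Then the next iterate is (u, v)₁ = (1.0542, 0.9673).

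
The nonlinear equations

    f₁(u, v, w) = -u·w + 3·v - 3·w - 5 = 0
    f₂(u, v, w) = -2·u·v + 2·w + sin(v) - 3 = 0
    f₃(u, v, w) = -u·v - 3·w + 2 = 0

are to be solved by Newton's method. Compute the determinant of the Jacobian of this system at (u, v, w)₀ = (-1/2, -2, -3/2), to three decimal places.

J = [[-w, 3, -u - 3], [-2·v, -2·u + cos(v), 2], [-v, -u, -3]].
At the point, J = [[1.500, 3.000, -2.500], [4.000, 0.58385, 2.000], [2.000, 0.500, -3.000]].
det J = 41.792.

41.792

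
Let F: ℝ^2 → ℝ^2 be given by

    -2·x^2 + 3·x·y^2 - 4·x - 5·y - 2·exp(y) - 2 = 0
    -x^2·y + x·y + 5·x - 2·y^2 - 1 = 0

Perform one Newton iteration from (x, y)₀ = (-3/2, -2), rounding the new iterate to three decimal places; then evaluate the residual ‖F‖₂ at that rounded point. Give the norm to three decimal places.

At (-3/2, -2): F = (-8.77067, -9.000).
Jacobian J = [[-4·x + 3·y^2 - 4, 6·x·y - 2·exp(y) - 5], [-2·x·y + y + 5, -x^2 + x - 4·y]].
At the point, J = [[14.000, 12.72933], [-3.000, 4.250]] (det J = 97.68799).
Solving J·Δ = −F gives Δ = (-0.791, 1.559).
Then the next iterate is (x, y)₁ = (-2.291, -0.441).
Re-evaluating at (-2.291, -0.441): F = (-3.75182, -9.51896), so ‖F‖₂ = 10.232.

10.232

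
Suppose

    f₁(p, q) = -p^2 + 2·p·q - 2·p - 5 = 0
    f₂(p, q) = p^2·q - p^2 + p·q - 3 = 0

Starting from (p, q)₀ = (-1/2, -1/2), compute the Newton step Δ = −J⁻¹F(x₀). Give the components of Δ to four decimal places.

(1.4583, -6.6667)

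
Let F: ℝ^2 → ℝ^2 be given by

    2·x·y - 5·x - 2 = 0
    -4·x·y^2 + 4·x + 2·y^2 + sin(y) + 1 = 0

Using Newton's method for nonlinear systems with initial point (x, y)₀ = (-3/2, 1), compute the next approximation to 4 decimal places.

At (-3/2, 1): F = (2.5000, 3.841471).
Jacobian J = [[2·y - 5, 2·x], [-4·y^2 + 4, -8·x·y + 4·y + cos(y)]].
At the point, J = [[-3.0000, -3.0000], [0.0000, 16.540302]] (det J = -49.620907).
Solving J·Δ = −F gives Δ = (1.0656, -0.2322).
Then the next iterate is (x, y)₁ = (-0.4344, 0.7678).

(-0.4344, 0.7678)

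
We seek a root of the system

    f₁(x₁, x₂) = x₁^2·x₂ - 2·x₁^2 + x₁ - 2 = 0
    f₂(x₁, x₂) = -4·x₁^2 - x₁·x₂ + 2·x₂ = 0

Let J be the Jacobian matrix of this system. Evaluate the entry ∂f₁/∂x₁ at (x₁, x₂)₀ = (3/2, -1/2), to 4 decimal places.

-6.5000

∂f₁/∂x₁ = 2·x₁·x₂ - 4·x₁ + 1.
At (3/2, -1/2) this is -6.5000.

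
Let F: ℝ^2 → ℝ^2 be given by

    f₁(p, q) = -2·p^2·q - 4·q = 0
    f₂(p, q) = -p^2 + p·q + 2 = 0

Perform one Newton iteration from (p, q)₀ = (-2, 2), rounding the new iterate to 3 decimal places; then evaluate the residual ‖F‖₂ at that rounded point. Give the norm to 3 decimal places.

6.427

At (-2, 2): F = (-24.000, -6.000).
Jacobian J = [[-4·p·q, -2·p^2 - 4], [-2·p + q, p]].
At the point, J = [[16.000, -12.000], [6.000, -2.000]] (det J = 40.000).
Solving J·Δ = −F gives Δ = (0.600, -1.200).
Then the next iterate is (p, q)₁ = (-1.400, 0.800).
Re-evaluating at (-1.400, 0.800): F = (-6.336, -1.080), so ‖F‖₂ = 6.427.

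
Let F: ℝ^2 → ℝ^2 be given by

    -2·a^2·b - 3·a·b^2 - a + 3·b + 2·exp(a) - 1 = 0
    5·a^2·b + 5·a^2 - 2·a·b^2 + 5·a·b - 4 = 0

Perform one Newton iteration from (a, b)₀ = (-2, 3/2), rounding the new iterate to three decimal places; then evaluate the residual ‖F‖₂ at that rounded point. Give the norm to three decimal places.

At (-2, 3/2): F = (7.27067, 40.000).
Jacobian J = [[-4·a·b - 3·b^2 + 2·exp(a) - 1, -2·a^2 - 6·a·b + 3], [10·a·b + 10·a - 2·b^2 + 5·b, 5·a^2 - 4·a·b + 5·a]].
At the point, J = [[4.52067, 13.000], [-47.000, 22.000]] (det J = 710.45475).
Solving J·Δ = −F gives Δ = (0.507, -0.736).
Then the next iterate is (a, b)₁ = (-1.493, 0.764).
Re-evaluating at (-1.493, 0.764): F = (2.44278, 11.69987), so ‖F‖₂ = 11.952.

11.952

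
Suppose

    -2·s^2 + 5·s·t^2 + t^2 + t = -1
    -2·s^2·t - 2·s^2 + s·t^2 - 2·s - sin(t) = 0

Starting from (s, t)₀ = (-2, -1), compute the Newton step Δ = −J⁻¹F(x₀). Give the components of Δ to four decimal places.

At (-2, -1): F = (-17.0000, 2.841471).
Jacobian J = [[-4·s + 5·t^2, 10·s·t + 2·t + 1], [-4·s·t - 4·s + t^2 - 2, -2·s^2 + 2·s·t - cos(t)]].
At the point, J = [[13.0000, 19.0000], [-1.0000, -4.540302]] (det J = -40.023930).
Solving J·Δ = −F gives Δ = (0.5796, 0.4982).

(0.5796, 0.4982)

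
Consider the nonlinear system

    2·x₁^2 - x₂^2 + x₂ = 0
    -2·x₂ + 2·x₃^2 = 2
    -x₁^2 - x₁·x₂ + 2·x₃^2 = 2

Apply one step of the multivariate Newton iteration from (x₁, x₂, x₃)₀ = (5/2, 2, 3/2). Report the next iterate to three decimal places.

(1.462, 2.038, 1.763)

At (5/2, 2, 3/2): F = (10.500, -1.500, -8.750).
Jacobian J = [[4·x₁, -2·x₂ + 1, 0], [0, -2, 4·x₃], [-2·x₁ - x₂, -x₁, 4·x₃]].
At the point, J = [[10.000, -3.000, 0.000], [0.000, -2.000, 6.000], [-7.000, -2.500, 6.000]] (det J = 156.000).
Solving J·Δ = −F gives Δ = (-1.038, 0.038, 0.263).
Then the next iterate is (x₁, x₂, x₃)₁ = (1.462, 2.038, 1.763).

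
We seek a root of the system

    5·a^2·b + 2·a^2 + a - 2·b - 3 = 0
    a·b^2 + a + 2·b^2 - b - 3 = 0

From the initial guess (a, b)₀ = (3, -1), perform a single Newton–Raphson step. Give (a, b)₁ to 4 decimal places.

At (3, -1): F = (-25.0000, 6.0000).
Jacobian J = [[10·a·b + 4·a + 1, 5·a^2 - 2], [b^2 + 1, 2·a·b + 4·b - 1]].
At the point, J = [[-17.0000, 43.0000], [2.0000, -11.0000]] (det J = 101.0000).
Solving J·Δ = −F gives Δ = (-0.1683, 0.5149).
Then the next iterate is (a, b)₁ = (2.8317, -0.4851).

(2.8317, -0.4851)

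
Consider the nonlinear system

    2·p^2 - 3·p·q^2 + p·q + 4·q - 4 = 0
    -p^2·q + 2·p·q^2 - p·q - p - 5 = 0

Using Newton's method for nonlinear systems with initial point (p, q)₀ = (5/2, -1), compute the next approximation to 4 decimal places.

At (5/2, -1): F = (-5.5000, 6.2500).
Jacobian J = [[4·p - 3·q^2 + q, -6·p·q + p + 4], [-2·p·q + 2·q^2 - q - 1, -p^2 + 4·p·q - p]].
At the point, J = [[6.0000, 21.5000], [7.0000, -18.7500]] (det J = -263.0000).
Solving J·Δ = −F gives Δ = (-0.1188, 0.2890).
Then the next iterate is (p, q)₁ = (2.3812, -0.7110).

(2.3812, -0.7110)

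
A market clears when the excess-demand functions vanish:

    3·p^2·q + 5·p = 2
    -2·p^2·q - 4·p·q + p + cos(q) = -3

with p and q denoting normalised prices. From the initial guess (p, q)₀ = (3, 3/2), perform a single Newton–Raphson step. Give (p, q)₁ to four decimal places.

(1.3628, 1.4589)

At (3, 3/2): F = (53.5000, -38.929263).
Jacobian J = [[6·p·q + 5, 3·p^2], [-4·p·q - 4·q + 1, -2·p^2 - 4·p - sin(q)]].
At the point, J = [[32.0000, 27.0000], [-23.0000, -30.997495]] (det J = -370.919840).
Solving J·Δ = −F gives Δ = (-1.6372, -0.0411).
Then the next iterate is (p, q)₁ = (1.3628, 1.4589).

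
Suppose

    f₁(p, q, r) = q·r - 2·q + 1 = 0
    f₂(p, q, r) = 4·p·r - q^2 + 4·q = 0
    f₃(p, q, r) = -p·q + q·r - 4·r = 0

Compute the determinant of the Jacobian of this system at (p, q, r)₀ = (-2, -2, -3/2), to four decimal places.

J = [[0, r - 2, q], [4·r, -2·q + 4, 4·p], [-q, -p + r, q - 4]].
At the point, J = [[0.0000, -3.5000, -2.0000], [-6.0000, 8.0000, -8.0000], [2.0000, 0.5000, -6.0000]].
det J = 220.0000.

220.0000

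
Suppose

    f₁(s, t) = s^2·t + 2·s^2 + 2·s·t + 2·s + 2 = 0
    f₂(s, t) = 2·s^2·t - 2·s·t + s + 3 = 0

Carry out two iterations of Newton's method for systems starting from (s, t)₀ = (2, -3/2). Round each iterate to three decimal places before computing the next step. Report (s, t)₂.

(1.763, -1.770)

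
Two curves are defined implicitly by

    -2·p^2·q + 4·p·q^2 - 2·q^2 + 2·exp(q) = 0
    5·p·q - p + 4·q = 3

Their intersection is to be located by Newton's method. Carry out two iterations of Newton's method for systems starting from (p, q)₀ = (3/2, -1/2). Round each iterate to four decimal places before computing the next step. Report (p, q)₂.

(2.2074, 0.3956)

At (3/2, -1/2): F = (4.463061, -10.2500).
Jacobian J = [[-4·p·q + 4·q^2, -2·p^2 + 8·p·q - 4·q + 2·exp(q)], [5·q - 1, 5·p + 4]].
At the point, J = [[4.0000, -7.286939], [-3.5000, 11.5000]] (det J = 20.495715).
Solving J·Δ = −F gives Δ = (1.1400, 1.2383).
Then the next iterate is (p, q)₁ = (2.6400, 0.7383).
Round to (2.6400, 0.7383) and repeat: F = (-1.440617, 7.058760), J = [[-5.616100, 2.885247], [2.6915, 17.2000]].
Δ = (-0.4326, -0.3427), so (p, q)₂ = (2.2074, 0.3956).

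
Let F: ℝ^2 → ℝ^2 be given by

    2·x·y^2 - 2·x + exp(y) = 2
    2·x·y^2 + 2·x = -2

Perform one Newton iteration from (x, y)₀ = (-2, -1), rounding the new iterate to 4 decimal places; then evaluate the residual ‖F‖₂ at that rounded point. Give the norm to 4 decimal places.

1.3153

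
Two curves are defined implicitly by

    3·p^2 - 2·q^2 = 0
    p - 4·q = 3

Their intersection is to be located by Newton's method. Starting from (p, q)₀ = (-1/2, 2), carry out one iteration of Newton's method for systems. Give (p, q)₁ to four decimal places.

(2.6500, -0.0875)

At (-1/2, 2): F = (-7.2500, -11.5000).
Jacobian J = [[6·p, -4·q], [1, -4]].
At the point, J = [[-3.0000, -8.0000], [1.0000, -4.0000]] (det J = 20.0000).
Solving J·Δ = −F gives Δ = (3.1500, -2.0875).
Then the next iterate is (p, q)₁ = (2.6500, -0.0875).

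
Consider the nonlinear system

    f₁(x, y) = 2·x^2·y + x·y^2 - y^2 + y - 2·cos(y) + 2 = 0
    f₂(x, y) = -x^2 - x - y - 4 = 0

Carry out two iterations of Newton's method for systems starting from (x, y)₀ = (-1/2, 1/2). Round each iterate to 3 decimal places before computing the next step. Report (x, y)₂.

(-2.732, -3.088)

At (-1/2, 1/2): F = (0.61983, -4.250).
Jacobian J = [[4·x·y + y^2, 2·x^2 + 2·x·y - 2·y + 2·sin(y) + 1], [-2·x - 1, -1]].
At the point, J = [[-0.750, 0.95885], [0.000, -1.000]] (det J = 0.750).
Solving J·Δ = −F gives Δ = (-4.607, -4.250).
Then the next iterate is (x, y)₁ = (-5.107, -3.750).
Round to (-5.107, -3.750) and repeat: F = (-281.59944, -21.22445), J = [[90.66750, 100.10852], [9.214, -1.000]].
Δ = (2.375, 0.662), so (x, y)₂ = (-2.732, -3.088).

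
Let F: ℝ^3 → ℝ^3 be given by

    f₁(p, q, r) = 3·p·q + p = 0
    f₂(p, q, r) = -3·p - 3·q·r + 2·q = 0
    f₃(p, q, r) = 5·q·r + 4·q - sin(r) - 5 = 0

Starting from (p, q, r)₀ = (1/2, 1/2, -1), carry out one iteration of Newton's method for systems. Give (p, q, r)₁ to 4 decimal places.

At (1/2, 1/2, -1): F = (1.2500, 1.0000, -4.658529).
Jacobian J = [[3·q + 1, 3·p, 0], [-3, -3·r + 2, -3·q], [0, 5·r + 4, 5·q - cos(r)]].
At the point, J = [[2.5000, 1.5000, 0.0000], [-3.0000, 5.0000, -1.5000], [0.0000, -1.0000, 1.959698]] (det J = 29.564861).
Solving J·Δ = −F gives Δ = (-0.6060, 0.1766, 2.4673).
Then the next iterate is (p, q, r)₁ = (-0.1060, 0.6766, 1.4673).

(-0.1060, 0.6766, 1.4673)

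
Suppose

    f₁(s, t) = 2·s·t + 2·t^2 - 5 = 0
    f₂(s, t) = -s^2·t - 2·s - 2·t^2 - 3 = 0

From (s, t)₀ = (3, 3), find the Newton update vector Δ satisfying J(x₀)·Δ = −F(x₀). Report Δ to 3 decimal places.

(-1.372, -1.265)

At (3, 3): F = (31.000, -54.000).
Jacobian J = [[2·t, 2·s + 4·t], [-2·s·t - 2, -s^2 - 4·t]].
At the point, J = [[6.000, 18.000], [-20.000, -21.000]] (det J = 234.000).
Solving J·Δ = −F gives Δ = (-1.372, -1.265).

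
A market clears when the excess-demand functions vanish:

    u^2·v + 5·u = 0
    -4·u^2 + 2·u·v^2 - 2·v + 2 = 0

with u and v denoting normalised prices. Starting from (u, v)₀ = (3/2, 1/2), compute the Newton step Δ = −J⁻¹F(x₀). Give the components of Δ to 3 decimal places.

(-0.770, -1.608)

At (3/2, 1/2): F = (8.625, -7.250).
Jacobian J = [[2·u·v + 5, u^2], [-8·u + 2·v^2, 4·u·v - 2]].
At the point, J = [[6.500, 2.250], [-11.500, 1.000]] (det J = 32.375).
Solving J·Δ = −F gives Δ = (-0.770, -1.608).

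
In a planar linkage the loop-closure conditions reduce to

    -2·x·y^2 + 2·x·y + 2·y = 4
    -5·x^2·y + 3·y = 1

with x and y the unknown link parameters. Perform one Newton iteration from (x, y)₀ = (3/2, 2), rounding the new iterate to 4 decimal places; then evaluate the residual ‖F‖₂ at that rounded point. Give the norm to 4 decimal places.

At (3/2, 2): F = (-6.0000, -17.5000).
Jacobian J = [[-2·y^2 + 2·y, -4·x·y + 2·x + 2], [-10·x·y, -5·x^2 + 3]].
At the point, J = [[-4.0000, -7.0000], [-30.0000, -8.2500]] (det J = -177.0000).
Solving J·Δ = −F gives Δ = (-0.4124, -0.6215).
Then the next iterate is (x, y)₁ = (1.0876, 1.3785).
Re-evaluating at (1.0876, 1.3785): F = (-2.377937, -5.017457), so ‖F‖₂ = 5.5524.

5.5524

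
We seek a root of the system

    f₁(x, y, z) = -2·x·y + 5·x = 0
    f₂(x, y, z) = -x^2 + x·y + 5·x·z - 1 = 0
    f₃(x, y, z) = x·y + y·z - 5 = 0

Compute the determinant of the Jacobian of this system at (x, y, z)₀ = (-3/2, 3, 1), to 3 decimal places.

-158.250

J = [[-2·y + 5, -2·x, 0], [-2·x + y + 5·z, x, 5·x], [y, x + z, y]].
At the point, J = [[-1.000, 3.000, 0.000], [11.000, -1.500, -7.500], [3.000, -0.500, 3.000]].
det J = -158.250.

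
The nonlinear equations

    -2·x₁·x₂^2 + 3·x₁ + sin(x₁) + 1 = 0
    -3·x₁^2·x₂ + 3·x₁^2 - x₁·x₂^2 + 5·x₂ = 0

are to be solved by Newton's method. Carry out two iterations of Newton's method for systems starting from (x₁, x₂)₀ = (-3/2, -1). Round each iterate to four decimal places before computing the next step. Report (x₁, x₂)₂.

At (-3/2, -1): F = (-1.497495, 10.0000).
Jacobian J = [[-2·x₂^2 + cos(x₁) + 3, -4·x₁·x₂], [-6·x₁·x₂ + 6·x₁ - x₂^2, -3·x₁^2 - 2·x₁·x₂ + 5]].
At the point, J = [[1.070737, -6.0000], [-19.0000, -4.7500]] (det J = -119.086002).
Solving J·Δ = −F gives Δ = (0.5636, -0.1490).
Then the next iterate is (x₁, x₂)₁ = (-0.9364, -1.1490).
Round to (-0.9364, -1.1490) and repeat: F = (-0.142157, 1.144256), J = [[0.952289, -4.303694], [-13.394143, 0.217618]].
Δ = (0.0852, -0.0142), so (x₁, x₂)₂ = (-0.8512, -1.1632).

(-0.8512, -1.1632)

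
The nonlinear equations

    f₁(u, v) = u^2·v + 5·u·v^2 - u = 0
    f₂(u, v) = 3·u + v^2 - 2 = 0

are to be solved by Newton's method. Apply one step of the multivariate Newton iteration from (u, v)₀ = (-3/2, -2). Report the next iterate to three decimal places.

At (-3/2, -2): F = (-33.000, -2.500).
Jacobian J = [[2·u·v + 5·v^2 - 1, u^2 + 10·u·v], [3, 2·v]].
At the point, J = [[25.000, 32.250], [3.000, -4.000]] (det J = -196.750).
Solving J·Δ = −F gives Δ = (1.081, 0.186).
Then the next iterate is (u, v)₁ = (-0.419, -1.814).

(-0.419, -1.814)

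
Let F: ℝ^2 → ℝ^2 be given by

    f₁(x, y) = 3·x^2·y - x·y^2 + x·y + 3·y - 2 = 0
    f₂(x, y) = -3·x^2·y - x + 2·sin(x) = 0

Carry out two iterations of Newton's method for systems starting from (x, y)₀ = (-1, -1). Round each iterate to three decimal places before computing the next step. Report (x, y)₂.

At (-1, -1): F = (-6.000, 2.31706).
Jacobian J = [[6·x·y - y^2 + y, 3·x^2 - 2·x·y + x + 3], [-6·x·y + 2·cos(x) - 1, -3·x^2]].
At the point, J = [[4.000, 3.000], [-5.91940, -3.000]] (det J = 5.75819).
Solving J·Δ = −F gives Δ = (-1.919, 4.558).
Then the next iterate is (x, y)₁ = (-2.919, 3.558).
Round to (-2.919, 3.558) and repeat: F = (126.18935, -88.47099), J = [[-71.41618, 46.41429], [59.36416, -25.56168]].
Δ = (0.947, -1.261), so (x, y)₂ = (-1.972, 2.297).

(-1.972, 2.297)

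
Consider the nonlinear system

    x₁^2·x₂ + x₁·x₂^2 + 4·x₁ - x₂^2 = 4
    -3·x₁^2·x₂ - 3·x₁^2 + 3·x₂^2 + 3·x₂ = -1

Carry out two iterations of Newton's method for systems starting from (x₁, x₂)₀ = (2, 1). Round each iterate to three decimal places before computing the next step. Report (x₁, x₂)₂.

(0.933, 0.445)

At (2, 1): F = (9.000, -17.000).
Jacobian J = [[2·x₁·x₂ + x₂^2 + 4, x₁^2 + 2·x₁·x₂ - 2·x₂], [-6·x₁·x₂ - 6·x₁, -3·x₁^2 + 6·x₂ + 3]].
At the point, J = [[9.000, 6.000], [-24.000, -3.000]] (det J = 117.000).
Solving J·Δ = −F gives Δ = (-0.641, -0.538).
Then the next iterate is (x₁, x₂)₁ = (1.359, 0.462).
Round to (1.359, 0.462) and repeat: F = (2.36589, -5.07409), J = [[5.46916, 2.17860], [-11.92115, 0.23136]].
Δ = (-0.426, -0.017), so (x₁, x₂)₂ = (0.933, 0.445).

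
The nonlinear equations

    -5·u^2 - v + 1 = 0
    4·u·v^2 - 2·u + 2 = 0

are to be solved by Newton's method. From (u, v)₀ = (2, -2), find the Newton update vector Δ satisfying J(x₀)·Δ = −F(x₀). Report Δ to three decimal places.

At (2, -2): F = (-17.000, 30.000).
Jacobian J = [[-10·u, -1], [4·v^2 - 2, 8·u·v]].
At the point, J = [[-20.000, -1.000], [14.000, -32.000]] (det J = 654.000).
Solving J·Δ = −F gives Δ = (-0.878, 0.554).

(-0.878, 0.554)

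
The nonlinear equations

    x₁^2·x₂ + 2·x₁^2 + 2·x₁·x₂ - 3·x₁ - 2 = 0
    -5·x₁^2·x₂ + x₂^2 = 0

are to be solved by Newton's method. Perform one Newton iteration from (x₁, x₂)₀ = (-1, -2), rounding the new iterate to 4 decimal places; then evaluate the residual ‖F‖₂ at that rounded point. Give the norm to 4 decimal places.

At (-1, -2): F = (5.0000, 14.0000).
Jacobian J = [[2·x₁·x₂ + 4·x₁ + 2·x₂ - 3, x₁^2 + 2·x₁], [-10·x₁·x₂, -5·x₁^2 + 2·x₂]].
At the point, J = [[-7.0000, -1.0000], [-20.0000, -9.0000]] (det J = 43.0000).
Solving J·Δ = −F gives Δ = (0.7209, -0.0465).
Then the next iterate is (x₁, x₂)₁ = (-0.2791, -2.0465).
Re-evaluating at (-0.2791, -2.0465): F = (-0.023966, 4.985241), so ‖F‖₂ = 4.9853.

4.9853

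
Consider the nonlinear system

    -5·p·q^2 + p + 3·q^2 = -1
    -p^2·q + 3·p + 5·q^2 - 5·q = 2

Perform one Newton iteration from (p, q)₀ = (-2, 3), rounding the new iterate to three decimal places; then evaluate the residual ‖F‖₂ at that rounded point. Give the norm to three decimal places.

34.515

At (-2, 3): F = (116.000, 10.000).
Jacobian J = [[-5·q^2 + 1, -10·p·q + 6·q], [-2·p·q + 3, -p^2 + 10·q - 5]].
At the point, J = [[-44.000, 78.000], [15.000, 21.000]] (det J = -2094.000).
Solving J·Δ = −F gives Δ = (0.791, -1.041).
Then the next iterate is (p, q)₁ = (-1.209, 1.959).
Re-evaluating at (-1.209, 1.959): F = (34.50282, 0.90297), so ‖F‖₂ = 34.515.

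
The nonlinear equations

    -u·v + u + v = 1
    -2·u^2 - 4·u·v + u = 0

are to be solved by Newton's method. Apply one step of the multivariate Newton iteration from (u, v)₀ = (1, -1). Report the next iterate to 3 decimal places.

(1.000, -0.250)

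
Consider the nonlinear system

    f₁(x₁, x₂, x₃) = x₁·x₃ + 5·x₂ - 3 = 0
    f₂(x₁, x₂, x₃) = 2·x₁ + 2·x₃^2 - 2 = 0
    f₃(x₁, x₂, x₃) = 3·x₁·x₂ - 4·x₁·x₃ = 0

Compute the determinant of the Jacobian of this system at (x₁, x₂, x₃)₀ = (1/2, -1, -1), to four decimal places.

J = [[x₃, 5, x₁], [2, 0, 4·x₃], [3·x₂ - 4·x₃, 3·x₁, -4·x₁]].
At the point, J = [[-1.0000, 5.0000, 0.5000], [2.0000, 0.0000, -4.0000], [1.0000, 1.5000, -2.0000]].
det J = -4.5000.

-4.5000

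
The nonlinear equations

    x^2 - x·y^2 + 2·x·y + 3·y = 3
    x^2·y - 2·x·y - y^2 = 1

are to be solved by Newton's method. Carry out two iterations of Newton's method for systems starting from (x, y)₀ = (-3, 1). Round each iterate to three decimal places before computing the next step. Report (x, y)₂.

(-1.813, 0.210)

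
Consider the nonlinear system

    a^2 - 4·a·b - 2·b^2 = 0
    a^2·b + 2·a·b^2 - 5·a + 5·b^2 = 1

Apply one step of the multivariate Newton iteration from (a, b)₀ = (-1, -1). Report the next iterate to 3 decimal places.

(-12.500, 2.500)

At (-1, -1): F = (-5.000, 6.000).
Jacobian J = [[2·a - 4·b, -4·a - 4·b], [2·a·b + 2·b^2 - 5, a^2 + 4·a·b + 10·b]].
At the point, J = [[2.000, 8.000], [-1.000, -5.000]] (det J = -2.000).
Solving J·Δ = −F gives Δ = (-11.500, 3.500).
Then the next iterate is (a, b)₁ = (-12.500, 2.500).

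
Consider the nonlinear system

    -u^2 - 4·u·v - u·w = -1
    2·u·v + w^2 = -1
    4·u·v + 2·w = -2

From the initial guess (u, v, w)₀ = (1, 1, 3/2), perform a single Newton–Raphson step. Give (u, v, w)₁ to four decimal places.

At (1, 1, 3/2): F = (-5.5000, 5.2500, 9.0000).
Jacobian J = [[-2·u - 4·v - w, -4·u, -u], [2·v, 2·u, 2·w], [4·v, 4·u, 2]].
At the point, J = [[-7.5000, -4.0000, -1.0000], [2.0000, 2.0000, 3.0000], [4.0000, 4.0000, 2.0000]] (det J = 28.0000).
Solving J·Δ = −F gives Δ = (0.8929, -2.9554, -0.3750).
Then the next iterate is (u, v, w)₁ = (1.8929, -1.9554, 1.1250).

(1.8929, -1.9554, 1.1250)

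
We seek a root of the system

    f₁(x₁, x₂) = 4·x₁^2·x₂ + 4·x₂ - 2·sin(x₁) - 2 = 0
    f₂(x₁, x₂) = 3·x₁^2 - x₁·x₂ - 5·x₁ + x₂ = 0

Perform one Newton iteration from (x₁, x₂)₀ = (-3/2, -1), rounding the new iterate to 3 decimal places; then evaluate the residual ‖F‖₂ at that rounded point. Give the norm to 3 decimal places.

5.954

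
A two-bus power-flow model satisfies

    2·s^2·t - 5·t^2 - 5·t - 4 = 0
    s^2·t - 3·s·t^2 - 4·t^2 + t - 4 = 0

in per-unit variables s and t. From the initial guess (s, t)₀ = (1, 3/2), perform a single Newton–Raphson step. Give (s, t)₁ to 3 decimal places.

At (1, 3/2): F = (-19.750, -16.750).
Jacobian J = [[4·s·t, 2·s^2 - 10·t - 5], [2·s·t - 3·t^2, s^2 - 6·s·t - 8·t + 1]].
At the point, J = [[6.000, -18.000], [-3.750, -19.000]] (det J = -181.500).
Solving J·Δ = −F gives Δ = (0.406, -0.962).
Then the next iterate is (s, t)₁ = (1.406, 0.538).

(1.406, 0.538)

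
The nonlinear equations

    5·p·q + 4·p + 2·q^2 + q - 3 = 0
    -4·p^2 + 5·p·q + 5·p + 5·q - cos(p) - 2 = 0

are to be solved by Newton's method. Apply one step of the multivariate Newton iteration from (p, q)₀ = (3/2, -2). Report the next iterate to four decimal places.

At (3/2, -2): F = (-6.0000, -28.570737).
Jacobian J = [[5·q + 4, 5·p + 4·q + 1], [-8·p + 5·q + sin(p) + 5, 5·p + 5]].
At the point, J = [[-6.0000, 0.5000], [-16.002505, 12.5000]] (det J = -66.998747).
Solving J·Δ = −F gives Δ = (-0.9062, 1.1255).
Then the next iterate is (p, q)₁ = (0.5938, -0.8745).

(0.5938, -0.8745)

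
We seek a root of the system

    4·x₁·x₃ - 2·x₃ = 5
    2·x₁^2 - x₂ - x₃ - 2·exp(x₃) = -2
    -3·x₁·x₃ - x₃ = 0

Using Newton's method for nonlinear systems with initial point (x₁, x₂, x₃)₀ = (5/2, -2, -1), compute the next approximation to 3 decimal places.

At (5/2, -2, -1): F = (-13.000, 16.76424, 8.500).
Jacobian J = [[4·x₃, 0, 4·x₁ - 2], [4·x₁, -1, -2·exp(x₃) - 1], [-3·x₃, 0, -3·x₁ - 1]].
At the point, J = [[-4.000, 0.000, 8.000], [10.000, -1.000, -1.73576], [3.000, 0.000, -8.500]] (det J = -10.000).
Solving J·Δ = −F gives Δ = (-4.250, -24.868, -0.500).
Then the next iterate is (x₁, x₂, x₃)₁ = (-1.750, -26.868, -1.500).

(-1.750, -26.868, -1.500)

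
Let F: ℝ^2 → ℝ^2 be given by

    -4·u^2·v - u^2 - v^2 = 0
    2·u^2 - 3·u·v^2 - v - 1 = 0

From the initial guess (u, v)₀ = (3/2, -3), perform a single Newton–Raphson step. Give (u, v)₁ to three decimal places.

At (3/2, -3): F = (15.750, -34.000).
Jacobian J = [[-8·u·v - 2·u, -4·u^2 - 2·v], [4·u - 3·v^2, -6·u·v - 1]].
At the point, J = [[33.000, -3.000], [-21.000, 26.000]] (det J = 795.000).
Solving J·Δ = −F gives Δ = (-0.387, 0.995).
Then the next iterate is (u, v)₁ = (1.113, -2.005).

(1.113, -2.005)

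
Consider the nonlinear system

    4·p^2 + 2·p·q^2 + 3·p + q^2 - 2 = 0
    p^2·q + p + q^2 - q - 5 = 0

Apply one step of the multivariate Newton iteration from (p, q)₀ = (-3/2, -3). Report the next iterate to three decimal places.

(-0.955, -2.117)

At (-3/2, -3): F = (-15.500, -1.250).
Jacobian J = [[8·p + 2·q^2 + 3, 4·p·q + 2·q], [2·p·q + 1, p^2 + 2·q - 1]].
At the point, J = [[9.000, 12.000], [10.000, -4.750]] (det J = -162.750).
Solving J·Δ = −F gives Δ = (0.545, 0.883).
Then the next iterate is (p, q)₁ = (-0.955, -2.117).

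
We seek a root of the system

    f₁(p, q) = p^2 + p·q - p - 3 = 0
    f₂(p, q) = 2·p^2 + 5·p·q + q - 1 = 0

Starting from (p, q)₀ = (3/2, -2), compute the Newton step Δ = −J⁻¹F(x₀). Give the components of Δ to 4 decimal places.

(4.0625, 3.5000)

At (3/2, -2): F = (-5.2500, -13.5000).
Jacobian J = [[2·p + q - 1, p], [4·p + 5·q, 5·p + 1]].
At the point, J = [[0.0000, 1.5000], [-4.0000, 8.5000]] (det J = 6.0000).
Solving J·Δ = −F gives Δ = (4.0625, 3.5000).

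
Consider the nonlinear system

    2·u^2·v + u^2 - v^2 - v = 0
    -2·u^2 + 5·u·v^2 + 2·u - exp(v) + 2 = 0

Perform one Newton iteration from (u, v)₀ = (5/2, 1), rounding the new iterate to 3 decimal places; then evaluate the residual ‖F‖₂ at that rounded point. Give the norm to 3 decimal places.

5.137

At (5/2, 1): F = (16.750, 4.28172).
Jacobian J = [[4·u·v + 2·u, 2·u^2 - 2·v - 1], [-4·u + 5·v^2 + 2, 10·u·v - exp(v)]].
At the point, J = [[15.000, 9.500], [-3.000, 22.28172]] (det J = 362.72577).
Solving J·Δ = −F gives Δ = (-0.917, -0.316).
Then the next iterate is (u, v)₁ = (1.583, 0.684).
Re-evaluating at (1.583, 0.684): F = (4.78209, 1.87551), so ‖F‖₂ = 5.137.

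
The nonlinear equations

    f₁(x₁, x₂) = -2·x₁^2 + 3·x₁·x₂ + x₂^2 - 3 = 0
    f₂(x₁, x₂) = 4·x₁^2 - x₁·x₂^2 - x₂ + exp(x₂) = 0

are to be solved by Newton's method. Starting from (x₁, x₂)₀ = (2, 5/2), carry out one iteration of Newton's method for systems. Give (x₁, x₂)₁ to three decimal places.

At (2, 5/2): F = (10.250, 13.18249).
Jacobian J = [[-4·x₁ + 3·x₂, 3·x₁ + 2·x₂], [8·x₁ - x₂^2, -2·x₁·x₂ + exp(x₂) - 1]].
At the point, J = [[-0.500, 11.000], [9.750, 1.18249]] (det J = -107.84125).
Solving J·Δ = −F gives Δ = (-1.232, -0.988).
Then the next iterate is (x₁, x₂)₁ = (0.768, 1.512).

(0.768, 1.512)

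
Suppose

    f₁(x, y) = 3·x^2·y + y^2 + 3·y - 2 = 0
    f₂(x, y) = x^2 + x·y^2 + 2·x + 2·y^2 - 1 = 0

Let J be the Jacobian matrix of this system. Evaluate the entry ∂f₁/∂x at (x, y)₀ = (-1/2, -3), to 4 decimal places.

∂f₁/∂x = 6·x·y.
At (-1/2, -3) this is 9.0000.

9.0000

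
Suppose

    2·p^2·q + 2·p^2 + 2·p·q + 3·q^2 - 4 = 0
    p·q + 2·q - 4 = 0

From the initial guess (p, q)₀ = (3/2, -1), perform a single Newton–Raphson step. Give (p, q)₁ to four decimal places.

(1.0000, 1.0000)

At (3/2, -1): F = (-4.0000, -7.5000).
Jacobian J = [[4·p·q + 4·p + 2·q, 2·p^2 + 2·p + 6·q], [q, p + 2]].
At the point, J = [[-2.0000, 1.5000], [-1.0000, 3.5000]] (det J = -5.5000).
Solving J·Δ = −F gives Δ = (-0.5000, 2.0000).
Then the next iterate is (p, q)₁ = (1.0000, 1.0000).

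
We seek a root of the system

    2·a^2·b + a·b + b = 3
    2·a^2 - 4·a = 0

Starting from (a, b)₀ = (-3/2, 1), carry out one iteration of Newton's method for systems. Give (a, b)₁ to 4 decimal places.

At (-3/2, 1): F = (1.0000, 10.5000).
Jacobian J = [[4·a·b + b, 2·a^2 + a + 1], [4·a - 4, 0]].
At the point, J = [[-5.0000, 4.0000], [-10.0000, 0.0000]] (det J = 40.0000).
Solving J·Δ = −F gives Δ = (1.0500, 1.0625).
Then the next iterate is (a, b)₁ = (-0.4500, 2.0625).

(-0.4500, 2.0625)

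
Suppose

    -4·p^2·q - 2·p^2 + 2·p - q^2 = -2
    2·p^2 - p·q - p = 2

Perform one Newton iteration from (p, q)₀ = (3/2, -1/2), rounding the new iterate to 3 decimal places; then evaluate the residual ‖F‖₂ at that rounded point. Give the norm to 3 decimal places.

0.758

At (3/2, -1/2): F = (4.750, 1.750).
Jacobian J = [[-8·p·q - 4·p + 2, -4·p^2 - 2·q], [4·p - q - 1, -p]].
At the point, J = [[2.000, -8.000], [5.500, -1.500]] (det J = 41.000).
Solving J·Δ = −F gives Δ = (-0.168, 0.552).
Then the next iterate is (p, q)₁ = (1.332, 0.052).
Re-evaluating at (1.332, 0.052): F = (0.74381, 0.14718), so ‖F‖₂ = 0.758.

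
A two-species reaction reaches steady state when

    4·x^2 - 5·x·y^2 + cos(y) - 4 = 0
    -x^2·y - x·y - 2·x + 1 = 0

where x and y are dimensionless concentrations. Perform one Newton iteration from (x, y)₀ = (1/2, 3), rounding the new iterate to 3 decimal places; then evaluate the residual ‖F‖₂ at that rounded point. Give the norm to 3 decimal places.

8.464

At (1/2, 3): F = (-26.48999, -2.250).
Jacobian J = [[8·x - 5·y^2, -10·x·y - sin(y)], [-2·x·y - y - 2, -x^2 - x]].
At the point, J = [[-41.000, -15.14112], [-8.000, -0.750]] (det J = -90.37896).
Solving J·Δ = −F gives Δ = (-0.157, -1.324).
Then the next iterate is (x, y)₁ = (0.343, 1.676).
Re-evaluating at (0.343, 1.676): F = (-8.45181, -0.45805), so ‖F‖₂ = 8.464.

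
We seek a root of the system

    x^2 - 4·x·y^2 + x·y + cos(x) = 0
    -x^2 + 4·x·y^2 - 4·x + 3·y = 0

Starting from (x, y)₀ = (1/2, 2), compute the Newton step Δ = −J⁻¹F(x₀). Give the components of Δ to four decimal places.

(0.3577, -1.4259)

At (1/2, 2): F = (-5.872417, 11.7500).
Jacobian J = [[2·x - 4·y^2 + y - sin(x), -8·x·y + x], [-2·x + 4·y^2 - 4, 8·x·y + 3]].
At the point, J = [[-13.479426, -7.5000], [11.0000, 11.0000]] (det J = -65.773681).
Solving J·Δ = −F gives Δ = (0.3577, -1.4259).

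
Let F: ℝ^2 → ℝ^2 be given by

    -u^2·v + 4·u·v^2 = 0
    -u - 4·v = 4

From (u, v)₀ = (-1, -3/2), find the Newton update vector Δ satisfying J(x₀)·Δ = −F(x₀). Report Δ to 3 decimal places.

At (-1, -3/2): F = (-7.500, 3.000).
Jacobian J = [[-2·u·v + 4·v^2, -u^2 + 8·u·v], [-1, -4]].
At the point, J = [[6.000, 11.000], [-1.000, -4.000]] (det J = -13.000).
Solving J·Δ = −F gives Δ = (-0.231, 0.808).

(-0.231, 0.808)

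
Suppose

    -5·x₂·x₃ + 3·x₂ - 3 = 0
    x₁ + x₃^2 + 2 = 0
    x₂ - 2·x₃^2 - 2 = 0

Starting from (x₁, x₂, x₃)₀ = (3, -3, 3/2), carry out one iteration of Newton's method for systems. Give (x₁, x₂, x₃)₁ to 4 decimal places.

(3.8125, -9.6250, -1.1875)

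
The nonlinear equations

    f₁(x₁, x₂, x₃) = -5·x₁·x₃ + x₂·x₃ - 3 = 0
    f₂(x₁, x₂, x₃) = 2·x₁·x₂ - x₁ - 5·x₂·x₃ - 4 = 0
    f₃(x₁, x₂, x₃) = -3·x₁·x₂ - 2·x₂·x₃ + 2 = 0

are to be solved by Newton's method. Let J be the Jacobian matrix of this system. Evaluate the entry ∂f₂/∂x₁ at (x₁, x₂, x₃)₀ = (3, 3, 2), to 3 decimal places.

5.000

∂f₂/∂x₁ = 2·x₂ - 1.
At (3, 3, 2) this is 5.000.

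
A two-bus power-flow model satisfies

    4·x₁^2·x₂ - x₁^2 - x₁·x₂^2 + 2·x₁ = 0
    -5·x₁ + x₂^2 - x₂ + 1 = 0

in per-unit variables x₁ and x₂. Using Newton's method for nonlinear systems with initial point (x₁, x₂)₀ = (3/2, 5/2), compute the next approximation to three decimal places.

(0.895, 2.431)

At (3/2, 5/2): F = (13.875, -2.750).
Jacobian J = [[8·x₁·x₂ - 2·x₁ - x₂^2 + 2, 4·x₁^2 - 2·x₁·x₂], [-5, 2·x₂ - 1]].
At the point, J = [[22.750, 1.500], [-5.000, 4.000]] (det J = 98.500).
Solving J·Δ = −F gives Δ = (-0.605, -0.069).
Then the next iterate is (x₁, x₂)₁ = (0.895, 2.431).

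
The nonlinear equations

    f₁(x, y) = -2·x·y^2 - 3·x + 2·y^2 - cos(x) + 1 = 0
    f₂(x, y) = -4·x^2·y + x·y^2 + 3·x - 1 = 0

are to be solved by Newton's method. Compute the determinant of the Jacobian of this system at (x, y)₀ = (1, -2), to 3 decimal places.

J = [[-2·y^2 + sin(x) - 3, -4·x·y + 4·y], [-8·x·y + y^2 + 3, -4·x^2 + 2·x·y]].
At the point, J = [[-10.15853, 0.000], [23.000, -8.000]].
det J = 81.268.

81.268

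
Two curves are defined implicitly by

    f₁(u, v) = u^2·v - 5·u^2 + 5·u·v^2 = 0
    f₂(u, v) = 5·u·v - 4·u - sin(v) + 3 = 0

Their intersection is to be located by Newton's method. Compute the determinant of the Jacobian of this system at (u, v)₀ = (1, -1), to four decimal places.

-112.2179

J = [[2·u·v - 10·u + 5·v^2, u^2 + 10·u·v], [5·v - 4, 5·u - cos(v)]].
At the point, J = [[-7.0000, -9.0000], [-9.0000, 4.459698]].
det J = -112.2179.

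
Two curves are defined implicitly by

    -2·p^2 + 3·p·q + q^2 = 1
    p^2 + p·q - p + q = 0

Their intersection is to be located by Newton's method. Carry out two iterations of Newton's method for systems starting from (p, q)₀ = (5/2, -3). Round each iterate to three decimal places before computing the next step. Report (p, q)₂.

(0.633, 0.078)

At (5/2, -3): F = (-27.000, -6.750).
Jacobian J = [[-4·p + 3·q, 3·p + 2·q], [2·p + q - 1, p + 1]].
At the point, J = [[-19.000, 1.500], [1.000, 3.500]] (det J = -68.000).
Solving J·Δ = −F gives Δ = (-1.241, 2.283).
Then the next iterate is (p, q)₁ = (1.259, -0.717).
Round to (1.259, -0.717) and repeat: F = (-6.36418, -1.29362), J = [[-7.187, 2.343], [0.801, 2.259]].
Δ = (-0.626, 0.795), so (p, q)₂ = (0.633, 0.078).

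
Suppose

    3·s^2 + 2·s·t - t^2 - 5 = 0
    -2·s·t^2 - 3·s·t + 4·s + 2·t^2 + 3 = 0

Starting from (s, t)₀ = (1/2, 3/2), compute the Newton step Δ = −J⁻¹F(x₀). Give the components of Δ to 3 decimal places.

(2.500, 5.000)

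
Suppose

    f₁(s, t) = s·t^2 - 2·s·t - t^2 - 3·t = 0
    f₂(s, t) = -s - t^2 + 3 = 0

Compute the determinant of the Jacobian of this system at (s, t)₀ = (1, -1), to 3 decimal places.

1.000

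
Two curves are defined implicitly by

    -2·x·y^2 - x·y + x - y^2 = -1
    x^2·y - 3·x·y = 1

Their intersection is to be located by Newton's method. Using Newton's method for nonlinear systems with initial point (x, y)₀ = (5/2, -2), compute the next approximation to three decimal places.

(2.640, -1.247)

At (5/2, -2): F = (-15.500, 1.500).
Jacobian J = [[-2·y^2 - y + 1, -4·x·y - x - 2·y], [2·x·y - 3·y, x^2 - 3·x]].
At the point, J = [[-5.000, 21.500], [-4.000, -1.250]] (det J = 92.250).
Solving J·Δ = −F gives Δ = (0.140, 0.753).
Then the next iterate is (x, y)₁ = (2.640, -1.247).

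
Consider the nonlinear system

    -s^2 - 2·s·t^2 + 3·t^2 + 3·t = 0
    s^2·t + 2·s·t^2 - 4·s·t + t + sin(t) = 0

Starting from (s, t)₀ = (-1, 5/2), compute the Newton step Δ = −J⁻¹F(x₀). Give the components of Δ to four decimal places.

(2.2257, -0.5136)

At (-1, 5/2): F = (37.7500, 3.098472).
Jacobian J = [[-2·s - 2·t^2, -4·s·t + 6·t + 3], [2·s·t + 2·t^2 - 4·t, s^2 + 4·s·t - 4·s + cos(t) + 1]].
At the point, J = [[-10.5000, 28.0000], [-2.5000, -4.801144]] (det J = 120.412008).
Solving J·Δ = −F gives Δ = (2.2257, -0.5136).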